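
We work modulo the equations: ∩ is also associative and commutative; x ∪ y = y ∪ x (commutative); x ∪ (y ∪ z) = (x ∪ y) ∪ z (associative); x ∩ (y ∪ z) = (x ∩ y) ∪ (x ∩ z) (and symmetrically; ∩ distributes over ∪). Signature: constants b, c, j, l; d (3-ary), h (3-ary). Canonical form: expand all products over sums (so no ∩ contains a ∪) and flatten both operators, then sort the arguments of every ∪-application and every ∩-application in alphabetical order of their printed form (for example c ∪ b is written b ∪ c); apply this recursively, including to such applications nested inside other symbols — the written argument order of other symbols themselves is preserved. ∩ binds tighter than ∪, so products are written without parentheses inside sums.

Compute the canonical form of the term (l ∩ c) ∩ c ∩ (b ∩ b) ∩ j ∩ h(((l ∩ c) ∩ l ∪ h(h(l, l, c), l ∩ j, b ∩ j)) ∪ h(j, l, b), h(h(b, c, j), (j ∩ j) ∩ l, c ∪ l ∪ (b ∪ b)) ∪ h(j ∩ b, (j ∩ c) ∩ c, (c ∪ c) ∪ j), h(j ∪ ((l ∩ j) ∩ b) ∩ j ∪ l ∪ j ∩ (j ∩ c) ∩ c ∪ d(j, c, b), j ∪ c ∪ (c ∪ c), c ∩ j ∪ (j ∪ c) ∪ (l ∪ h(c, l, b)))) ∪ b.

Flatten:  b ∩ b ∩ c ∩ c ∩ h(c ∩ l ∩ l ∪ h(h(l, l, c), j ∩ l, b ∩ j) ∪ h(j, l, b), h(b ∩ j, c ∩ c ∩ j, c ∪ c ∪ j) ∪ h(h(b, c, j), j ∩ j ∩ l, b ∪ b ∪ c ∪ l), h(b ∩ j ∩ j ∩ l ∪ c ∩ c ∩ j ∩ j ∪ d(j, c, b) ∪ j ∪ l, c ∪ c ∪ c ∪ j, c ∪ c ∩ j ∪ h(c, l, b) ∪ j ∪ l)) ∩ j ∩ l ∪ b
Sort:  b ∪ b ∩ b ∩ c ∩ c ∩ h(c ∩ l ∩ l ∪ h(h(l, l, c), j ∩ l, b ∩ j) ∪ h(j, l, b), h(b ∩ j, c ∩ c ∩ j, c ∪ c ∪ j) ∪ h(h(b, c, j), j ∩ j ∩ l, b ∪ b ∪ c ∪ l), h(b ∩ j ∩ j ∩ l ∪ c ∩ c ∩ j ∩ j ∪ d(j, c, b) ∪ j ∪ l, c ∪ c ∪ c ∪ j, c ∪ c ∩ j ∪ h(c, l, b) ∪ j ∪ l)) ∩ j ∩ l

Answer: b ∪ b ∩ b ∩ c ∩ c ∩ h(c ∩ l ∩ l ∪ h(h(l, l, c), j ∩ l, b ∩ j) ∪ h(j, l, b), h(b ∩ j, c ∩ c ∩ j, c ∪ c ∪ j) ∪ h(h(b, c, j), j ∩ j ∩ l, b ∪ b ∪ c ∪ l), h(b ∩ j ∩ j ∩ l ∪ c ∩ c ∩ j ∩ j ∪ d(j, c, b) ∪ j ∪ l, c ∪ c ∪ c ∪ j, c ∪ c ∩ j ∪ h(c, l, b) ∪ j ∪ l)) ∩ j ∩ l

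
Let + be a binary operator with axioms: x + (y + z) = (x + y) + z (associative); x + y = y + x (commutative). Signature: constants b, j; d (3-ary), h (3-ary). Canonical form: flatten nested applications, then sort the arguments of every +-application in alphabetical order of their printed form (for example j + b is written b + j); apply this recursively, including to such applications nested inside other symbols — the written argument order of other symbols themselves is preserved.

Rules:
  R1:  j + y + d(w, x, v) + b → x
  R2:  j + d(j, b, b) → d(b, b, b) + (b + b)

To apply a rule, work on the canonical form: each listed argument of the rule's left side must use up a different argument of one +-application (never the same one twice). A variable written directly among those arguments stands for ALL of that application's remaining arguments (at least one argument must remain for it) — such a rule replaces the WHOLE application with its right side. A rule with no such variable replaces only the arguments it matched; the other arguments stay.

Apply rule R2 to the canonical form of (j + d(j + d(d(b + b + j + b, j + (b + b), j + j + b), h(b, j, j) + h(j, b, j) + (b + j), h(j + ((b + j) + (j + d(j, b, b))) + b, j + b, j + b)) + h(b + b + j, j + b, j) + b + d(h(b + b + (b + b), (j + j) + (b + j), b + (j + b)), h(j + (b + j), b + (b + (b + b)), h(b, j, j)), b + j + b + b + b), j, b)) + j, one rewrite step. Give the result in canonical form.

Canonical form:  d(b + d(d(b + b + b + j, b + b + j, b + j + j), b + h(b, j, j) + h(j, b, j) + j, h(b + b + d(j, b, b) + j + j + j, b + j, b + j)) + d(h(b + b + b + b, b + j + j + j, b + b + j), h(b + j + j, b + b + b + b, h(b, j, j)), b + b + b + b + j) + h(b + b + j, b + j, j) + j, j, b) + j + j
Match R2:  consume d(j, b, b), j
New term:  d(b + d(d(b + b + b + j, b + b + j, b + j + j), b + h(b, j, j) + h(j, b, j) + j, h(b + b + b + b + d(b, b, b) + j + j, b + j, b + j)) + d(h(b + b + b + b, b + j + j + j, b + b + j), h(b + j + j, b + b + b + b, h(b, j, j)), b + b + b + b + j) + h(b + b + j, b + j, j) + j, j, b) + j + j

Answer: d(b + d(d(b + b + b + j, b + b + j, b + j + j), b + h(b, j, j) + h(j, b, j) + j, h(b + b + b + b + d(b, b, b) + j + j, b + j, b + j)) + d(h(b + b + b + b, b + j + j + j, b + b + j), h(b + j + j, b + b + b + b, h(b, j, j)), b + b + b + b + j) + h(b + b + j, b + j, j) + j, j, b) + j + j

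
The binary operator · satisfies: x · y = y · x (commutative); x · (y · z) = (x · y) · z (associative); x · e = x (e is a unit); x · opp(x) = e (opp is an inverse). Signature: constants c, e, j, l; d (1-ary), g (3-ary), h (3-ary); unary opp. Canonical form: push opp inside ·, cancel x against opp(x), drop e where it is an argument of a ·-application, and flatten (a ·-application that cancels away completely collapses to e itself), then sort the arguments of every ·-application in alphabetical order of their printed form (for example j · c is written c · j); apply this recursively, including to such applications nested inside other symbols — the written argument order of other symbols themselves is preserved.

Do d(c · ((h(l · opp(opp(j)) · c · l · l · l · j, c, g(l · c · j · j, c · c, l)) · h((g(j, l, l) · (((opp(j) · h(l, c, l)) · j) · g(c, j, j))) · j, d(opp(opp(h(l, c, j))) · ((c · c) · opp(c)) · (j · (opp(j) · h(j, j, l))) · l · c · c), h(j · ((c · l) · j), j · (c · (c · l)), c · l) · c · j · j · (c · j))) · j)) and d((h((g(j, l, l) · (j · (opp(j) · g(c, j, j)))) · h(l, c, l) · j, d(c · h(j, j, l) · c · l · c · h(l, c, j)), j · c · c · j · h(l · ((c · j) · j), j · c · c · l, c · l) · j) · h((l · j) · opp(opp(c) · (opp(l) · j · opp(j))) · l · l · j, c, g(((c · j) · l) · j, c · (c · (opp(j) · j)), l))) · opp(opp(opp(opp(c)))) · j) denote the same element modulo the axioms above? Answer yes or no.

Left:  d(c · ((h(l · opp(opp(j)) · c · l · l · l · j, c, g(l · c · j · j, c · c, l)) · h((g(j, l, l) · (((opp(j) · h(l, c, l)) · j) · g(c, j, j))) · j, d(opp(opp(h(l, c, j))) · ((c · c) · opp(c)) · (j · (opp(j) · h(j, j, l))) · l · c · c), h(j · ((c · l) · j), j · (c · (c · l)), c · l) · c · j · j · (c · j))) · j))
  Work inside:  c · ((h(l · opp(opp(j)) · c · l · l · l · j, c, g(l · c · j · j, c · c, l)) · h((g(j, l, l) · (((opp(j) · h(l, c, l)) · j) · g(c, j, j))) · j, d(opp(opp(h(l, c, j))) · ((c · c) · opp(c)) · (j · (opp(j) · h(j, j, l))) · l · c · c), h(j · ((c · l) · j), j · (c · (c · l)), c · l) · c · j · j · (c · j))) · j)
  Push opp inside:  distribute opp over · and collapse double opp
  Combine occurrences:  c · h(c · j · j · l · l · l · l, c, g(c · j · j · l, c · c, l)) · h(g(c, j, j) · g(j, l, l) · h(l, c, l) · j, d(c · c · c · h(j, j, l) · h(l, c, j) · l), c · c · h(c · j · j · l, c · c · j · l, c · l) · j · j · j) · j
  Reassemble:  d(c · h(c · j · j · l · l · l · l, c, g(c · j · j · l, c · c, l)) · h(g(c, j, j) · g(j, l, l) · h(l, c, l) · j, d(c · c · c · h(j, j, l) · h(l, c, j) · l), c · c · h(c · j · j · l, c · c · j · l, c · l) · j · j · j) · j)
Right:  d((h((g(j, l, l) · (j · (opp(j) · g(c, j, j)))) · h(l, c, l) · j, d(c · h(j, j, l) · c · l · c · h(l, c, j)), j · c · c · j · h(l · ((c · j) · j), j · c · c · l, c · l) · j) · h((l · j) · opp(opp(c) · (opp(l) · j · opp(j))) · l · l · j, c, g(((c · j) · l) · j, c · (c · (opp(j) · j)), l))) · opp(opp(opp(opp(c)))) · j)
  Focus inside:  (h((g(j, l, l) · (j · (opp(j) · g(c, j, j)))) · h(l, c, l) · j, d(c · h(j, j, l) · c · l · c · h(l, c, j)), j · c · c · j · h(l · ((c · j) · j), j · c · c · l, c · l) · j) · h((l · j) · opp(opp(c) · (opp(l) · j · opp(j))) · l · l · j, c, g(((c · j) · l) · j, c · (c · (opp(j) · j)), l))) · opp(opp(opp(opp(c)))) · j
  Push opp inside:  distribute opp over · and collapse double opp
  Combine occurrences:  h(g(c, j, j) · g(j, l, l) · h(l, c, l) · j, d(c · c · c · h(j, j, l) · h(l, c, j) · l), c · c · h(c · j · j · l, c · c · j · l, c · l) · j · j · j) · h(c · j · j · l · l · l · l, c, g(c · j · j · l, c · c, l)) · c · j
  Sort:  c · h(c · j · j · l · l · l · l, c, g(c · j · j · l, c · c, l)) · h(g(c, j, j) · g(j, l, l) · h(l, c, l) · j, d(c · c · c · h(j, j, l) · h(l, c, j) · l), c · c · h(c · j · j · l, c · c · j · l, c · l) · j · j · j) · j
  Rebuild:  d(c · h(c · j · j · l · l · l · l, c, g(c · j · j · l, c · c, l)) · h(g(c, j, j) · g(j, l, l) · h(l, c, l) · j, d(c · c · c · h(j, j, l) · h(l, c, j) · l), c · c · h(c · j · j · l, c · c · j · l, c · l) · j · j · j) · j)

Answer: yes — both canonical forms are d(c · h(c · j · j · l · l · l · l, c, g(c · j · j · l, c · c, l)) · h(g(c, j, j) · g(j, l, l) · h(l, c, l) · j, d(c · c · c · h(j, j, l) · h(l, c, j) · l), c · c · h(c · j · j · l, c · c · j · l, c · l) · j · j · j) · j)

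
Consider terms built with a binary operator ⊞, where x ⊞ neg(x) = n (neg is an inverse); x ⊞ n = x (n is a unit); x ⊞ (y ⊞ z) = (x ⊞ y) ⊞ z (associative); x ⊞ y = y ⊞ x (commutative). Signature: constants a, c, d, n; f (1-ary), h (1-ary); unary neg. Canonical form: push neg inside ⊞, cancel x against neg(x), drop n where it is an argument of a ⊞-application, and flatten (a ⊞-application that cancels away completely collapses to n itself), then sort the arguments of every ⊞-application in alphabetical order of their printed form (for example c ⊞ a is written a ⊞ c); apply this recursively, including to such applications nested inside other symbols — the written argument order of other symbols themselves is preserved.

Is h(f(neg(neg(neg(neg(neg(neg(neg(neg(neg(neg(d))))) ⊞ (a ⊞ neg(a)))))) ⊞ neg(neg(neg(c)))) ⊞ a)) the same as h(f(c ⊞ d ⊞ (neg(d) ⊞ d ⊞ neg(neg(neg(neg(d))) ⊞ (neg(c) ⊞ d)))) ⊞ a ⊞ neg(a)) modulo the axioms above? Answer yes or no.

Left:  h(f(neg(neg(neg(neg(neg(neg(neg(neg(neg(neg(d))))) ⊞ (a ⊞ neg(a)))))) ⊞ neg(neg(neg(c)))) ⊞ a))
  Descend into:  neg(neg(neg(neg(neg(neg(neg(neg(neg(neg(d))))) ⊞ (a ⊞ neg(a)))))) ⊞ neg(neg(neg(c)))) ⊞ a
  Push neg inside:  distribute neg over ⊞ and collapse double neg
  Combine occurrences:  d ⊞ a ⊞ c
  Sort:  a ⊞ c ⊞ d
  Put back:  h(f(a ⊞ c ⊞ d))
Right:  h(f(c ⊞ d ⊞ (neg(d) ⊞ d ⊞ neg(neg(neg(neg(d))) ⊞ (neg(c) ⊞ d)))) ⊞ a ⊞ neg(a))
  Descend into:  f(c ⊞ d ⊞ (neg(d) ⊞ d ⊞ neg(neg(neg(neg(d))) ⊞ (neg(c) ⊞ d)))) ⊞ a ⊞ neg(a)
  Push neg inside:  distribute neg over ⊞ and collapse double neg
  Cancel:  a cancels
  Collect:  f(c ⊞ c ⊞ d)
  Reassemble:  h(f(c ⊞ c ⊞ d))

Answer: no — h(f(a ⊞ c ⊞ d)) vs h(f(c ⊞ c ⊞ d))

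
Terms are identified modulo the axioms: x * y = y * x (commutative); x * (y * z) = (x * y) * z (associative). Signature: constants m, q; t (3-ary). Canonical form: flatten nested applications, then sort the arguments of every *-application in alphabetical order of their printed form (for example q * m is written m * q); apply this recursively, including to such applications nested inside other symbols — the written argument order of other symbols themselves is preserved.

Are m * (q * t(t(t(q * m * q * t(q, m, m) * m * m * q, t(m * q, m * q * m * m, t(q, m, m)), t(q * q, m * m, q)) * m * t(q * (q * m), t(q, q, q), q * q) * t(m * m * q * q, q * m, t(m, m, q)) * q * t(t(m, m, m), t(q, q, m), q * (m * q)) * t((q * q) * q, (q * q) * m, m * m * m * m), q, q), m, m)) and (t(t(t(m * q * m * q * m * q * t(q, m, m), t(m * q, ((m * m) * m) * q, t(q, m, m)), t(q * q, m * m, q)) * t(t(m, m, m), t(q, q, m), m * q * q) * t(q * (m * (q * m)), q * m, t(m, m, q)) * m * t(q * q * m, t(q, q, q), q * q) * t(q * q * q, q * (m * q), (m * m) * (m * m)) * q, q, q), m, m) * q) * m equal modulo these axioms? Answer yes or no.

Answer: yes — both canonical forms are m * q * t(t(m * q * t(m * m * m * q * q * q * t(q, m, m), t(m * q, m * m * m * q, t(q, m, m)), t(q * q, m * m, q)) * t(m * m * q * q, m * q, t(m, m, q)) * t(m * q * q, t(q, q, q), q * q) * t(q * q * q, m * q * q, m * m * m * m) * t(t(m, m, m), t(q, q, m), m * q * q), q, q), m, m)

Derivation:
Left:  m * (q * t(t(t(q * m * q * t(q, m, m) * m * m * q, t(m * q, m * q * m * m, t(q, m, m)), t(q * q, m * m, q)) * m * t(q * (q * m), t(q, q, q), q * q) * t(m * m * q * q, q * m, t(m, m, q)) * q * t(t(m, m, m), t(q, q, m), q * (m * q)) * t((q * q) * q, (q * q) * m, m * m * m * m), q, q), m, m))
  Flatten:  m * q * t(t(t(q * m * q * t(q, m, m) * m * m * q, t(m * q, m * q * m * m, t(q, m, m)), t(q * q, m * m, q)) * m * t(q * (q * m), t(q, q, q), q * q) * t(m * m * q * q, q * m, t(m, m, q)) * q * t(t(m, m, m), t(q, q, m), q * (m * q)) * t((q * q) * q, (q * q) * m, m * m * m * m), q, q), m, m)
  Canonicalize subterm:  t(t(t(q * m * q * t(q, m, m) * m * m * q, t(m * q, m * q * m * m, t(q, m, m)), t(q * q, m * m, q)) * m * t(q * (q * m), t(q, q, q), q * q) * t(m * m * q * q, q * m, t(m, m, q)) * q * t(t(m, m, m), t(q, q, m), q * (m * q)) * t((q * q) * q, (q * q) * m, m * m * m * m), q, q), m, m)  →  t(t(m * q * t(m * m * m * q * q * q * t(q, m, m), t(m * q, m * m * m * q, t(q, m, m)), t(q * q, m * m, q)) * t(m * m * q * q, m * q, t(m, m, q)) * t(m * q * q, t(q, q, q), q * q) * t(q * q * q, m * q * q, m * m * m * m) * t(t(m, m, m), t(q, q, m), m * q * q), q, q), m, m)
  Order the arguments:  m * q * t(t(m * q * t(m * m * m * q * q * q * t(q, m, m), t(m * q, m * m * m * q, t(q, m, m)), t(q * q, m * m, q)) * t(m * m * q * q, m * q, t(m, m, q)) * t(m * q * q, t(q, q, q), q * q) * t(q * q * q, m * q * q, m * m * m * m) * t(t(m, m, m), t(q, q, m), m * q * q), q, q), m, m)
Right:  (t(t(t(m * q * m * q * m * q * t(q, m, m), t(m * q, ((m * m) * m) * q, t(q, m, m)), t(q * q, m * m, q)) * t(t(m, m, m), t(q, q, m), m * q * q) * t(q * (m * (q * m)), q * m, t(m, m, q)) * m * t(q * q * m, t(q, q, q), q * q) * t(q * q * q, q * (m * q), (m * m) * (m * m)) * q, q, q), m, m) * q) * m
  Flatten:  t(t(t(m * q * m * q * m * q * t(q, m, m), t(m * q, ((m * m) * m) * q, t(q, m, m)), t(q * q, m * m, q)) * t(t(m, m, m), t(q, q, m), m * q * q) * t(q * (m * (q * m)), q * m, t(m, m, q)) * m * t(q * q * m, t(q, q, q), q * q) * t(q * q * q, q * (m * q), (m * m) * (m * m)) * q, q, q), m, m) * q * m
  Inside:  t(t(t(m * q * m * q * m * q * t(q, m, m), t(m * q, ((m * m) * m) * q, t(q, m, m)), t(q * q, m * m, q)) * t(t(m, m, m), t(q, q, m), m * q * q) * t(q * (m * (q * m)), q * m, t(m, m, q)) * m * t(q * q * m, t(q, q, q), q * q) * t(q * q * q, q * (m * q), (m * m) * (m * m)) * q, q, q), m, m)  →  t(t(m * q * t(m * m * m * q * q * q * t(q, m, m), t(m * q, m * m * m * q, t(q, m, m)), t(q * q, m * m, q)) * t(m * m * q * q, m * q, t(m, m, q)) * t(m * q * q, t(q, q, q), q * q) * t(q * q * q, m * q * q, m * m * m * m) * t(t(m, m, m), t(q, q, m), m * q * q), q, q), m, m)
  Order the arguments:  m * q * t(t(m * q * t(m * m * m * q * q * q * t(q, m, m), t(m * q, m * m * m * q, t(q, m, m)), t(q * q, m * m, q)) * t(m * m * q * q, m * q, t(m, m, q)) * t(m * q * q, t(q, q, q), q * q) * t(q * q * q, m * q * q, m * m * m * m) * t(t(m, m, m), t(q, q, m), m * q * q), q, q), m, m)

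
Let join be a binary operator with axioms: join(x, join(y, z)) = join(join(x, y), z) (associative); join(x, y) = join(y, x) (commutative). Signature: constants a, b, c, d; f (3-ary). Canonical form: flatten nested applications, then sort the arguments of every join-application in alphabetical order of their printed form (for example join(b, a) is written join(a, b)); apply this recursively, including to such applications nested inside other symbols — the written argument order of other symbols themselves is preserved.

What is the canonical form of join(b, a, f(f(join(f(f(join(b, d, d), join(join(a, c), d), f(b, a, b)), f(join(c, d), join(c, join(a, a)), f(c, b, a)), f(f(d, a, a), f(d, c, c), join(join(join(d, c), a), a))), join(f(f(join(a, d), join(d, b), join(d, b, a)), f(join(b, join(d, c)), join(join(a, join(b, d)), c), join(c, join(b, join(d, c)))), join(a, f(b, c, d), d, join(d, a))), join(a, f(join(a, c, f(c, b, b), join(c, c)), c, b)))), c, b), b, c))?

Canonicalize subterm:  f(f(join(f(f(join(b, d, d), join(join(a, c), d), f(b, a, b)), f(join(c, d), join(c, join(a, a)), f(c, b, a)), f(f(d, a, a), f(d, c, c), join(join(join(d, c), a), a))), join(f(f(join(a, d), join(d, b), join(d, b, a)), f(join(b, join(d, c)), join(join(a, join(b, d)), c), join(c, join(b, join(d, c)))), join(a, f(b, c, d), d, join(d, a))), join(a, f(join(a, c, f(c, b, b), join(c, c)), c, b)))), c, b), b, c)  →  f(f(join(a, f(f(join(a, d), join(b, d), join(a, b, d)), f(join(b, c, d), join(a, b, c, d), join(b, c, c, d)), join(a, a, d, d, f(b, c, d))), f(f(join(b, d, d), join(a, c, d), f(b, a, b)), f(join(c, d), join(a, a, c), f(c, b, a)), f(f(d, a, a), f(d, c, c), join(a, a, c, d))), f(join(a, c, c, c, f(c, b, b)), c, b)), c, b), b, c)
Sort arguments:  join(a, b, f(f(join(a, f(f(join(a, d), join(b, d), join(a, b, d)), f(join(b, c, d), join(a, b, c, d), join(b, c, c, d)), join(a, a, d, d, f(b, c, d))), f(f(join(b, d, d), join(a, c, d), f(b, a, b)), f(join(c, d), join(a, a, c), f(c, b, a)), f(f(d, a, a), f(d, c, c), join(a, a, c, d))), f(join(a, c, c, c, f(c, b, b)), c, b)), c, b), b, c))

Answer: join(a, b, f(f(join(a, f(f(join(a, d), join(b, d), join(a, b, d)), f(join(b, c, d), join(a, b, c, d), join(b, c, c, d)), join(a, a, d, d, f(b, c, d))), f(f(join(b, d, d), join(a, c, d), f(b, a, b)), f(join(c, d), join(a, a, c), f(c, b, a)), f(f(d, a, a), f(d, c, c), join(a, a, c, d))), f(join(a, c, c, c, f(c, b, b)), c, b)), c, b), b, c))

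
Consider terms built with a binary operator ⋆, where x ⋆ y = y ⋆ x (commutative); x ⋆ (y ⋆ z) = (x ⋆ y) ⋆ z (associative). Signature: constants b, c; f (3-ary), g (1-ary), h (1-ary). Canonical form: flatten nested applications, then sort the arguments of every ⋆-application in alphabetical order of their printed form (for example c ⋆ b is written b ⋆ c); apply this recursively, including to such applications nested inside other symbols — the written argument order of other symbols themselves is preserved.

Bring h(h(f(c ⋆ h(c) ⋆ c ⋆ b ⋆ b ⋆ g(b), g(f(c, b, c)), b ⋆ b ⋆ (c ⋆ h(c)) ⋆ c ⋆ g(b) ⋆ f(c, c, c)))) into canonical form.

Answer: h(h(f(b ⋆ b ⋆ c ⋆ c ⋆ g(b) ⋆ h(c), g(f(c, b, c)), b ⋆ b ⋆ c ⋆ c ⋆ f(c, c, c) ⋆ g(b) ⋆ h(c))))

Derivation:
Focus inside:  b ⋆ b ⋆ (c ⋆ h(c)) ⋆ c ⋆ g(b) ⋆ f(c, c, c)
Un-nest:  b ⋆ b ⋆ c ⋆ h(c) ⋆ c ⋆ g(b) ⋆ f(c, c, c)
Sort arguments:  b ⋆ b ⋆ c ⋆ c ⋆ f(c, c, c) ⋆ g(b) ⋆ h(c)
Put back:  h(h(f(b ⋆ b ⋆ c ⋆ c ⋆ g(b) ⋆ h(c), g(f(c, b, c)), b ⋆ b ⋆ c ⋆ c ⋆ f(c, c, c) ⋆ g(b) ⋆ h(c))))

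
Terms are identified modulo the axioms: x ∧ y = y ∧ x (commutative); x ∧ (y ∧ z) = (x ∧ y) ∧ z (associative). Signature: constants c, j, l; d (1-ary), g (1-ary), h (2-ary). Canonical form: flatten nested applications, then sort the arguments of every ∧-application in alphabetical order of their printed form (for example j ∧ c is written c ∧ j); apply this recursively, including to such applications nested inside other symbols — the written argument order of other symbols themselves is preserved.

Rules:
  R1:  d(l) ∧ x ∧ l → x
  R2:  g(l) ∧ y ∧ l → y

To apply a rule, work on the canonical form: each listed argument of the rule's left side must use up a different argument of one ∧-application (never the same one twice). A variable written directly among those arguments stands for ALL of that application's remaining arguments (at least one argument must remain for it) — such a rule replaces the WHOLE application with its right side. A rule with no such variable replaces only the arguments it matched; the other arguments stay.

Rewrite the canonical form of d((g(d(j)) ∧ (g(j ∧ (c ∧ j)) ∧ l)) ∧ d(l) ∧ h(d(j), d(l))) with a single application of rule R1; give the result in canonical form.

Answer: d(g(c ∧ j ∧ j) ∧ g(d(j)) ∧ h(d(j), d(l)))

Derivation:
Canonical form:  d(d(l) ∧ g(c ∧ j ∧ j) ∧ g(d(j)) ∧ h(d(j), d(l)) ∧ l)
Match R1:  consume d(l), l;  x := g(c ∧ j ∧ j) ∧ g(d(j)) ∧ h(d(j), d(l))
The extension variable absorbs all remaining arguments, so the whole application is rewritten.
Result:  d(g(c ∧ j ∧ j) ∧ g(d(j)) ∧ h(d(j), d(l)))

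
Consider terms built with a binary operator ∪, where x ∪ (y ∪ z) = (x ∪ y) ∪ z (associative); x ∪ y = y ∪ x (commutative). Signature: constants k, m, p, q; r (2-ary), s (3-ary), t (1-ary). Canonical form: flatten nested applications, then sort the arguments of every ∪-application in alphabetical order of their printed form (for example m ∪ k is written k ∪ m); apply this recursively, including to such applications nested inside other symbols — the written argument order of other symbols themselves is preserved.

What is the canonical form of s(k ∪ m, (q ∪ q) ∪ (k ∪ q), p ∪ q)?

Answer: s(k ∪ m, k ∪ q ∪ q ∪ q, p ∪ q)

Derivation:
Focus inside:  (q ∪ q) ∪ (k ∪ q)
Merge nested applications:  q ∪ q ∪ k ∪ q
Sort arguments:  k ∪ q ∪ q ∪ q
Reassemble:  s(k ∪ m, k ∪ q ∪ q ∪ q, p ∪ q)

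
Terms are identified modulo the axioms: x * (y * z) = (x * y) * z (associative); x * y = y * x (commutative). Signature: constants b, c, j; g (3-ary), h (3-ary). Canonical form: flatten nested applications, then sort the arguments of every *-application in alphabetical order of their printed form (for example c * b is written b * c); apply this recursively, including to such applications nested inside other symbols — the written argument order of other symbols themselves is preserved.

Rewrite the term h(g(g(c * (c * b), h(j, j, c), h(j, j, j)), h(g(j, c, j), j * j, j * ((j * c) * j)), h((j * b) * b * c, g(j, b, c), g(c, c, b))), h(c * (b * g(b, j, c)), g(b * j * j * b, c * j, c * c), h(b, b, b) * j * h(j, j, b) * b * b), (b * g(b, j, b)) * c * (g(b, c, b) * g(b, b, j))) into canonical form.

Answer: h(g(g(b * c * c, h(j, j, c), h(j, j, j)), h(g(j, c, j), j * j, c * j * j * j), h(b * b * c * j, g(j, b, c), g(c, c, b))), h(b * c * g(b, j, c), g(b * b * j * j, c * j, c * c), b * b * h(b, b, b) * h(j, j, b) * j), b * c * g(b, b, j) * g(b, c, b) * g(b, j, b))

Derivation:
Work inside:  (b * g(b, j, b)) * c * (g(b, c, b) * g(b, b, j))
Flatten:  b * g(b, j, b) * c * g(b, c, b) * g(b, b, j)
Sort arguments:  b * c * g(b, b, j) * g(b, c, b) * g(b, j, b)
Rebuild:  h(g(g(b * c * c, h(j, j, c), h(j, j, j)), h(g(j, c, j), j * j, c * j * j * j), h(b * b * c * j, g(j, b, c), g(c, c, b))), h(b * c * g(b, j, c), g(b * b * j * j, c * j, c * c), b * b * h(b, b, b) * h(j, j, b) * j), b * c * g(b, b, j) * g(b, c, b) * g(b, j, b))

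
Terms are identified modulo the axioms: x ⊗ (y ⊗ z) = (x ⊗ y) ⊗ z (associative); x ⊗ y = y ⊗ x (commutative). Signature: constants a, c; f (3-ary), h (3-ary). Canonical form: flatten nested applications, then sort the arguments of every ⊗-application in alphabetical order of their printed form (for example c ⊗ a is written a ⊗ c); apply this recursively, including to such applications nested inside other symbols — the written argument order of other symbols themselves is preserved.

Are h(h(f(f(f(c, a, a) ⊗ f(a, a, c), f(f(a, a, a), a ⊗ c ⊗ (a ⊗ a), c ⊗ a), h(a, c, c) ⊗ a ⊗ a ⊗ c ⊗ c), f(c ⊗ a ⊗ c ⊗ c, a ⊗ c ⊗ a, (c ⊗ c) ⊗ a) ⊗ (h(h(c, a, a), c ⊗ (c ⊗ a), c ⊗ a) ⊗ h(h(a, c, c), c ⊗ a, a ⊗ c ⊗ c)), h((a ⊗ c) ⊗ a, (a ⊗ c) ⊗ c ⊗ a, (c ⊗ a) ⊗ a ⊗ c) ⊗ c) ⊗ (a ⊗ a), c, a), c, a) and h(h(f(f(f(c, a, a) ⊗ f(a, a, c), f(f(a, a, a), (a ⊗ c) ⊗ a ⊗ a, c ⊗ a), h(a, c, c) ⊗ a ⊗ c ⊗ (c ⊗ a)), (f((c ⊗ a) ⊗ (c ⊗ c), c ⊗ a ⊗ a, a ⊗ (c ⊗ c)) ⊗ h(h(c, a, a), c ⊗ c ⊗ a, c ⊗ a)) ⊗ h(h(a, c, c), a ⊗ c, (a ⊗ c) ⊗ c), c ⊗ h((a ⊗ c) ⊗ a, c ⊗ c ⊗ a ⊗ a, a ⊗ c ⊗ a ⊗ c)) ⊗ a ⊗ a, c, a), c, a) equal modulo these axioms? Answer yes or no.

Left:  h(h(f(f(f(c, a, a) ⊗ f(a, a, c), f(f(a, a, a), a ⊗ c ⊗ (a ⊗ a), c ⊗ a), h(a, c, c) ⊗ a ⊗ a ⊗ c ⊗ c), f(c ⊗ a ⊗ c ⊗ c, a ⊗ c ⊗ a, (c ⊗ c) ⊗ a) ⊗ (h(h(c, a, a), c ⊗ (c ⊗ a), c ⊗ a) ⊗ h(h(a, c, c), c ⊗ a, a ⊗ c ⊗ c)), h((a ⊗ c) ⊗ a, (a ⊗ c) ⊗ c ⊗ a, (c ⊗ a) ⊗ a ⊗ c) ⊗ c) ⊗ (a ⊗ a), c, a), c, a)
  Descend into:  f(f(f(c, a, a) ⊗ f(a, a, c), f(f(a, a, a), a ⊗ c ⊗ (a ⊗ a), c ⊗ a), h(a, c, c) ⊗ a ⊗ a ⊗ c ⊗ c), f(c ⊗ a ⊗ c ⊗ c, a ⊗ c ⊗ a, (c ⊗ c) ⊗ a) ⊗ (h(h(c, a, a), c ⊗ (c ⊗ a), c ⊗ a) ⊗ h(h(a, c, c), c ⊗ a, a ⊗ c ⊗ c)), h((a ⊗ c) ⊗ a, (a ⊗ c) ⊗ c ⊗ a, (c ⊗ a) ⊗ a ⊗ c) ⊗ c) ⊗ (a ⊗ a)
  Flatten:  f(f(f(c, a, a) ⊗ f(a, a, c), f(f(a, a, a), a ⊗ c ⊗ (a ⊗ a), c ⊗ a), h(a, c, c) ⊗ a ⊗ a ⊗ c ⊗ c), f(c ⊗ a ⊗ c ⊗ c, a ⊗ c ⊗ a, (c ⊗ c) ⊗ a) ⊗ (h(h(c, a, a), c ⊗ (c ⊗ a), c ⊗ a) ⊗ h(h(a, c, c), c ⊗ a, a ⊗ c ⊗ c)), h((a ⊗ c) ⊗ a, (a ⊗ c) ⊗ c ⊗ a, (c ⊗ a) ⊗ a ⊗ c) ⊗ c) ⊗ a ⊗ a
  Inside:  f(f(f(c, a, a) ⊗ f(a, a, c), f(f(a, a, a), a ⊗ c ⊗ (a ⊗ a), c ⊗ a), h(a, c, c) ⊗ a ⊗ a ⊗ c ⊗ c), f(c ⊗ a ⊗ c ⊗ c, a ⊗ c ⊗ a, (c ⊗ c) ⊗ a) ⊗ (h(h(c, a, a), c ⊗ (c ⊗ a), c ⊗ a) ⊗ h(h(a, c, c), c ⊗ a, a ⊗ c ⊗ c)), h((a ⊗ c) ⊗ a, (a ⊗ c) ⊗ c ⊗ a, (c ⊗ a) ⊗ a ⊗ c) ⊗ c)  →  f(f(f(a, a, c) ⊗ f(c, a, a), f(f(a, a, a), a ⊗ a ⊗ a ⊗ c, a ⊗ c), a ⊗ a ⊗ c ⊗ c ⊗ h(a, c, c)), f(a ⊗ c ⊗ c ⊗ c, a ⊗ a ⊗ c, a ⊗ c ⊗ c) ⊗ h(h(a, c, c), a ⊗ c, a ⊗ c ⊗ c) ⊗ h(h(c, a, a), a ⊗ c ⊗ c, a ⊗ c), c ⊗ h(a ⊗ a ⊗ c, a ⊗ a ⊗ c ⊗ c, a ⊗ a ⊗ c ⊗ c))
  Order the arguments:  a ⊗ a ⊗ f(f(f(a, a, c) ⊗ f(c, a, a), f(f(a, a, a), a ⊗ a ⊗ a ⊗ c, a ⊗ c), a ⊗ a ⊗ c ⊗ c ⊗ h(a, c, c)), f(a ⊗ c ⊗ c ⊗ c, a ⊗ a ⊗ c, a ⊗ c ⊗ c) ⊗ h(h(a, c, c), a ⊗ c, a ⊗ c ⊗ c) ⊗ h(h(c, a, a), a ⊗ c ⊗ c, a ⊗ c), c ⊗ h(a ⊗ a ⊗ c, a ⊗ a ⊗ c ⊗ c, a ⊗ a ⊗ c ⊗ c))
  Reassemble:  h(h(a ⊗ a ⊗ f(f(f(a, a, c) ⊗ f(c, a, a), f(f(a, a, a), a ⊗ a ⊗ a ⊗ c, a ⊗ c), a ⊗ a ⊗ c ⊗ c ⊗ h(a, c, c)), f(a ⊗ c ⊗ c ⊗ c, a ⊗ a ⊗ c, a ⊗ c ⊗ c) ⊗ h(h(a, c, c), a ⊗ c, a ⊗ c ⊗ c) ⊗ h(h(c, a, a), a ⊗ c ⊗ c, a ⊗ c), c ⊗ h(a ⊗ a ⊗ c, a ⊗ a ⊗ c ⊗ c, a ⊗ a ⊗ c ⊗ c)), c, a), c, a)
Right:  h(h(f(f(f(c, a, a) ⊗ f(a, a, c), f(f(a, a, a), (a ⊗ c) ⊗ a ⊗ a, c ⊗ a), h(a, c, c) ⊗ a ⊗ c ⊗ (c ⊗ a)), (f((c ⊗ a) ⊗ (c ⊗ c), c ⊗ a ⊗ a, a ⊗ (c ⊗ c)) ⊗ h(h(c, a, a), c ⊗ c ⊗ a, c ⊗ a)) ⊗ h(h(a, c, c), a ⊗ c, (a ⊗ c) ⊗ c), c ⊗ h((a ⊗ c) ⊗ a, c ⊗ c ⊗ a ⊗ a, a ⊗ c ⊗ a ⊗ c)) ⊗ a ⊗ a, c, a), c, a)
  Work inside:  f(f(f(c, a, a) ⊗ f(a, a, c), f(f(a, a, a), (a ⊗ c) ⊗ a ⊗ a, c ⊗ a), h(a, c, c) ⊗ a ⊗ c ⊗ (c ⊗ a)), (f((c ⊗ a) ⊗ (c ⊗ c), c ⊗ a ⊗ a, a ⊗ (c ⊗ c)) ⊗ h(h(c, a, a), c ⊗ c ⊗ a, c ⊗ a)) ⊗ h(h(a, c, c), a ⊗ c, (a ⊗ c) ⊗ c), c ⊗ h((a ⊗ c) ⊗ a, c ⊗ c ⊗ a ⊗ a, a ⊗ c ⊗ a ⊗ c)) ⊗ a ⊗ a
  Inside:  f(f(f(c, a, a) ⊗ f(a, a, c), f(f(a, a, a), (a ⊗ c) ⊗ a ⊗ a, c ⊗ a), h(a, c, c) ⊗ a ⊗ c ⊗ (c ⊗ a)), (f((c ⊗ a) ⊗ (c ⊗ c), c ⊗ a ⊗ a, a ⊗ (c ⊗ c)) ⊗ h(h(c, a, a), c ⊗ c ⊗ a, c ⊗ a)) ⊗ h(h(a, c, c), a ⊗ c, (a ⊗ c) ⊗ c), c ⊗ h((a ⊗ c) ⊗ a, c ⊗ c ⊗ a ⊗ a, a ⊗ c ⊗ a ⊗ c))  →  f(f(f(a, a, c) ⊗ f(c, a, a), f(f(a, a, a), a ⊗ a ⊗ a ⊗ c, a ⊗ c), a ⊗ a ⊗ c ⊗ c ⊗ h(a, c, c)), f(a ⊗ c ⊗ c ⊗ c, a ⊗ a ⊗ c, a ⊗ c ⊗ c) ⊗ h(h(a, c, c), a ⊗ c, a ⊗ c ⊗ c) ⊗ h(h(c, a, a), a ⊗ c ⊗ c, a ⊗ c), c ⊗ h(a ⊗ a ⊗ c, a ⊗ a ⊗ c ⊗ c, a ⊗ a ⊗ c ⊗ c))
  Order the arguments:  a ⊗ a ⊗ f(f(f(a, a, c) ⊗ f(c, a, a), f(f(a, a, a), a ⊗ a ⊗ a ⊗ c, a ⊗ c), a ⊗ a ⊗ c ⊗ c ⊗ h(a, c, c)), f(a ⊗ c ⊗ c ⊗ c, a ⊗ a ⊗ c, a ⊗ c ⊗ c) ⊗ h(h(a, c, c), a ⊗ c, a ⊗ c ⊗ c) ⊗ h(h(c, a, a), a ⊗ c ⊗ c, a ⊗ c), c ⊗ h(a ⊗ a ⊗ c, a ⊗ a ⊗ c ⊗ c, a ⊗ a ⊗ c ⊗ c))
  Reassemble:  h(h(a ⊗ a ⊗ f(f(f(a, a, c) ⊗ f(c, a, a), f(f(a, a, a), a ⊗ a ⊗ a ⊗ c, a ⊗ c), a ⊗ a ⊗ c ⊗ c ⊗ h(a, c, c)), f(a ⊗ c ⊗ c ⊗ c, a ⊗ a ⊗ c, a ⊗ c ⊗ c) ⊗ h(h(a, c, c), a ⊗ c, a ⊗ c ⊗ c) ⊗ h(h(c, a, a), a ⊗ c ⊗ c, a ⊗ c), c ⊗ h(a ⊗ a ⊗ c, a ⊗ a ⊗ c ⊗ c, a ⊗ a ⊗ c ⊗ c)), c, a), c, a)

Answer: yes — both canonical forms are h(h(a ⊗ a ⊗ f(f(f(a, a, c) ⊗ f(c, a, a), f(f(a, a, a), a ⊗ a ⊗ a ⊗ c, a ⊗ c), a ⊗ a ⊗ c ⊗ c ⊗ h(a, c, c)), f(a ⊗ c ⊗ c ⊗ c, a ⊗ a ⊗ c, a ⊗ c ⊗ c) ⊗ h(h(a, c, c), a ⊗ c, a ⊗ c ⊗ c) ⊗ h(h(c, a, a), a ⊗ c ⊗ c, a ⊗ c), c ⊗ h(a ⊗ a ⊗ c, a ⊗ a ⊗ c ⊗ c, a ⊗ a ⊗ c ⊗ c)), c, a), c, a)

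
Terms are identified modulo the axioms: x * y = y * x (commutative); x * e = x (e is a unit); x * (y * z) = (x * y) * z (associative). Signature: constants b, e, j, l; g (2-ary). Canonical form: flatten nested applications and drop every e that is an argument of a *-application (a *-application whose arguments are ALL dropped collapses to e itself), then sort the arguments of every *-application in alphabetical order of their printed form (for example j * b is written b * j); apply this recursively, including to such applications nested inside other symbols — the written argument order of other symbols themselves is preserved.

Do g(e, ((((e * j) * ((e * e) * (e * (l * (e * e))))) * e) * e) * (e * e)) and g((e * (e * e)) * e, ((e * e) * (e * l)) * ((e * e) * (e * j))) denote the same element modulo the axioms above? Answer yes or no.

Left:  g(e, ((((e * j) * ((e * e) * (e * (l * (e * e))))) * e) * e) * (e * e))
  Focus inside:  ((((e * j) * ((e * e) * (e * (l * (e * e))))) * e) * e) * (e * e)
  Flatten:  e * j * e * e * e * l * e * e * e * e * e * e
  Units out:  drop e (×10)
  Order the arguments:  j * l
  Rebuild:  g(e, j * l)
Right:  g((e * (e * e)) * e, ((e * e) * (e * l)) * ((e * e) * (e * j)))
  Focus inside:  ((e * e) * (e * l)) * ((e * e) * (e * j))
  Un-nest:  e * e * e * l * e * e * e * j
  Unit:  drop e (×6)
  Sort:  j * l
  Rebuild:  g(e, j * l)

Answer: yes — both canonical forms are g(e, j * l)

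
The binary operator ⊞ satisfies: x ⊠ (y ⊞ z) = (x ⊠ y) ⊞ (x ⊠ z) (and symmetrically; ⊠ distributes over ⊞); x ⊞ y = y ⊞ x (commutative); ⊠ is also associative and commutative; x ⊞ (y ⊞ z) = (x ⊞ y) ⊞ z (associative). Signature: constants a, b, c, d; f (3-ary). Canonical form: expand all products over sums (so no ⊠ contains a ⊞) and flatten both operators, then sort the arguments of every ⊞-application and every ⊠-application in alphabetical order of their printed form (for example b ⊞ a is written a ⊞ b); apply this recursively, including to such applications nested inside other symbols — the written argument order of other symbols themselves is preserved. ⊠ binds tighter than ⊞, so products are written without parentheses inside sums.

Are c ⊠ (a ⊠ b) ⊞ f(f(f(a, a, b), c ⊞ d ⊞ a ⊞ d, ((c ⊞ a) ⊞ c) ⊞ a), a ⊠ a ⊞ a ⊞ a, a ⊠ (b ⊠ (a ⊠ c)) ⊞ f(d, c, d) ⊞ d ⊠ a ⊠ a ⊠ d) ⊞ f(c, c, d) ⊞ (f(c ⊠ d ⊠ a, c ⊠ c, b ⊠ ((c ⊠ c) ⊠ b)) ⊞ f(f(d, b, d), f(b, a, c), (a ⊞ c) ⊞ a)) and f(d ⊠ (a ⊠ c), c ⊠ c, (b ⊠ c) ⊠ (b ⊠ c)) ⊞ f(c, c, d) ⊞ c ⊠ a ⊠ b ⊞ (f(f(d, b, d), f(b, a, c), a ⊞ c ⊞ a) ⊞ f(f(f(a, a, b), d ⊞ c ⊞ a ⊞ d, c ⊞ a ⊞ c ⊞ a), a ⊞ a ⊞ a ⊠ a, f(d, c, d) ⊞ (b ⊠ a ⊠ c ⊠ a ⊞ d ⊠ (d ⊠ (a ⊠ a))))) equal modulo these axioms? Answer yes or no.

Left:  c ⊠ (a ⊠ b) ⊞ f(f(f(a, a, b), c ⊞ d ⊞ a ⊞ d, ((c ⊞ a) ⊞ c) ⊞ a), a ⊠ a ⊞ a ⊞ a, a ⊠ (b ⊠ (a ⊠ c)) ⊞ f(d, c, d) ⊞ d ⊠ a ⊠ a ⊠ d) ⊞ f(c, c, d) ⊞ (f(c ⊠ d ⊠ a, c ⊠ c, b ⊠ ((c ⊠ c) ⊠ b)) ⊞ f(f(d, b, d), f(b, a, c), (a ⊞ c) ⊞ a))
  Flatten:  a ⊠ b ⊠ c ⊞ f(f(f(a, a, b), a ⊞ c ⊞ d ⊞ d, a ⊞ a ⊞ c ⊞ c), a ⊞ a ⊞ a ⊠ a, a ⊠ a ⊠ b ⊠ c ⊞ a ⊠ a ⊠ d ⊠ d ⊞ f(d, c, d)) ⊞ f(c, c, d) ⊞ f(a ⊠ c ⊠ d, c ⊠ c, b ⊠ b ⊠ c ⊠ c) ⊞ f(f(d, b, d), f(b, a, c), a ⊞ a ⊞ c)
  Sort arguments:  a ⊠ b ⊠ c ⊞ f(a ⊠ c ⊠ d, c ⊠ c, b ⊠ b ⊠ c ⊠ c) ⊞ f(c, c, d) ⊞ f(f(d, b, d), f(b, a, c), a ⊞ a ⊞ c) ⊞ f(f(f(a, a, b), a ⊞ c ⊞ d ⊞ d, a ⊞ a ⊞ c ⊞ c), a ⊞ a ⊞ a ⊠ a, a ⊠ a ⊠ b ⊠ c ⊞ a ⊠ a ⊠ d ⊠ d ⊞ f(d, c, d))
Right:  f(d ⊠ (a ⊠ c), c ⊠ c, (b ⊠ c) ⊠ (b ⊠ c)) ⊞ f(c, c, d) ⊞ c ⊠ a ⊠ b ⊞ (f(f(d, b, d), f(b, a, c), a ⊞ c ⊞ a) ⊞ f(f(f(a, a, b), d ⊞ c ⊞ a ⊞ d, c ⊞ a ⊞ c ⊞ a), a ⊞ a ⊞ a ⊠ a, f(d, c, d) ⊞ (b ⊠ a ⊠ c ⊠ a ⊞ d ⊠ (d ⊠ (a ⊠ a)))))
  Un-nest:  f(a ⊠ c ⊠ d, c ⊠ c, b ⊠ b ⊠ c ⊠ c) ⊞ f(c, c, d) ⊞ a ⊠ b ⊠ c ⊞ f(f(d, b, d), f(b, a, c), a ⊞ a ⊞ c) ⊞ f(f(f(a, a, b), a ⊞ c ⊞ d ⊞ d, a ⊞ a ⊞ c ⊞ c), a ⊞ a ⊞ a ⊠ a, a ⊠ a ⊠ b ⊠ c ⊞ a ⊠ a ⊠ d ⊠ d ⊞ f(d, c, d))
  Sort arguments:  a ⊠ b ⊠ c ⊞ f(a ⊠ c ⊠ d, c ⊠ c, b ⊠ b ⊠ c ⊠ c) ⊞ f(c, c, d) ⊞ f(f(d, b, d), f(b, a, c), a ⊞ a ⊞ c) ⊞ f(f(f(a, a, b), a ⊞ c ⊞ d ⊞ d, a ⊞ a ⊞ c ⊞ c), a ⊞ a ⊞ a ⊠ a, a ⊠ a ⊠ b ⊠ c ⊞ a ⊠ a ⊠ d ⊠ d ⊞ f(d, c, d))

Answer: yes — both canonical forms are a ⊠ b ⊠ c ⊞ f(a ⊠ c ⊠ d, c ⊠ c, b ⊠ b ⊠ c ⊠ c) ⊞ f(c, c, d) ⊞ f(f(d, b, d), f(b, a, c), a ⊞ a ⊞ c) ⊞ f(f(f(a, a, b), a ⊞ c ⊞ d ⊞ d, a ⊞ a ⊞ c ⊞ c), a ⊞ a ⊞ a ⊠ a, a ⊠ a ⊠ b ⊠ c ⊞ a ⊠ a ⊠ d ⊠ d ⊞ f(d, c, d))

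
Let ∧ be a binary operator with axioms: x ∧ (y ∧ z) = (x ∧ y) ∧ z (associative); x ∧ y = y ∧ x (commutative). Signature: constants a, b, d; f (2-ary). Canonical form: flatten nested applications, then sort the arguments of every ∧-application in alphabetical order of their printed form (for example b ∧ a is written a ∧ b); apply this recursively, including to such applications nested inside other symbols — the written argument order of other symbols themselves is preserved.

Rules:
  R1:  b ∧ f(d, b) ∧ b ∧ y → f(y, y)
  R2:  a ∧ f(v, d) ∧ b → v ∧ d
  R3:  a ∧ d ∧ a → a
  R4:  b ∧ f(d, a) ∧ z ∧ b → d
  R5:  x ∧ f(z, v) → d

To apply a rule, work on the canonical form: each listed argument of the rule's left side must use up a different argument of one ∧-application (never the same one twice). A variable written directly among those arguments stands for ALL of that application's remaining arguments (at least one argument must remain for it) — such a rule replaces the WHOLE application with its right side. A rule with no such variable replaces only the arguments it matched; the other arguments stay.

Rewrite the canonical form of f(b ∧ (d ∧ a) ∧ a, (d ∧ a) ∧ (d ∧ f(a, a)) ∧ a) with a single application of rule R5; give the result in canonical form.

Answer: f(a ∧ a ∧ b ∧ d, d)

Derivation:
Canonical form:  f(a ∧ a ∧ b ∧ d, a ∧ a ∧ d ∧ d ∧ f(a, a))
R5 matches:  uses f(a, a);  v := a, x := a ∧ a ∧ d ∧ d, z := a
Every leftover argument binds to the variable; the entire application is replaced.
Result:  f(a ∧ a ∧ b ∧ d, d)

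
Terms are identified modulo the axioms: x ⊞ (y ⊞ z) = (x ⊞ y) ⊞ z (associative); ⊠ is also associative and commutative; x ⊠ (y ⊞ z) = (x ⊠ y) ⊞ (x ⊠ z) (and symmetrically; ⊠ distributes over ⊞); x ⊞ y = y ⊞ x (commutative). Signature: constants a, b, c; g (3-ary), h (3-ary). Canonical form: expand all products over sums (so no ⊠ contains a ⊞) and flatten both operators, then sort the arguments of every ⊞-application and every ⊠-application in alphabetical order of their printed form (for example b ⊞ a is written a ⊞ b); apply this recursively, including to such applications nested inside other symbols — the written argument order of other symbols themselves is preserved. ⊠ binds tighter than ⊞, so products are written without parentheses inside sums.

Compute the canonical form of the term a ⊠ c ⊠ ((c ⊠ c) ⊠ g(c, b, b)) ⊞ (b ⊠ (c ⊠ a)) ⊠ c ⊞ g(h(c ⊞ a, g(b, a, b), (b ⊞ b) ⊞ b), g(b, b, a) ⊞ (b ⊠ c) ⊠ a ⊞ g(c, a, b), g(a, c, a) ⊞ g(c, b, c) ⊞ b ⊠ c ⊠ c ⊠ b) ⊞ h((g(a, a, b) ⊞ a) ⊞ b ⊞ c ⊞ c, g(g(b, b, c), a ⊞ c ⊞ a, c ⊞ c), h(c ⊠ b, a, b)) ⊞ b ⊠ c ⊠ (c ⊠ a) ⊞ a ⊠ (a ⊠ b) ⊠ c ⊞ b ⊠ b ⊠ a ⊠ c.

Answer: a ⊠ a ⊠ b ⊠ c ⊞ a ⊠ b ⊠ b ⊠ c ⊞ a ⊠ b ⊠ c ⊠ c ⊞ a ⊠ b ⊠ c ⊠ c ⊞ a ⊠ c ⊠ c ⊠ c ⊠ g(c, b, b) ⊞ g(h(a ⊞ c, g(b, a, b), b ⊞ b ⊞ b), a ⊠ b ⊠ c ⊞ g(b, b, a) ⊞ g(c, a, b), b ⊠ b ⊠ c ⊠ c ⊞ g(a, c, a) ⊞ g(c, b, c)) ⊞ h(a ⊞ b ⊞ c ⊞ c ⊞ g(a, a, b), g(g(b, b, c), a ⊞ a ⊞ c, c ⊞ c), h(b ⊠ c, a, b))

Derivation:
Merge nested applications:  a ⊠ c ⊠ c ⊠ c ⊠ g(c, b, b) ⊞ a ⊠ b ⊠ c ⊠ c ⊞ g(h(a ⊞ c, g(b, a, b), b ⊞ b ⊞ b), a ⊠ b ⊠ c ⊞ g(b, b, a) ⊞ g(c, a, b), b ⊠ b ⊠ c ⊠ c ⊞ g(a, c, a) ⊞ g(c, b, c)) ⊞ h(a ⊞ b ⊞ c ⊞ c ⊞ g(a, a, b), g(g(b, b, c), a ⊞ a ⊞ c, c ⊞ c), h(b ⊠ c, a, b)) ⊞ a ⊠ b ⊠ c ⊠ c ⊞ a ⊠ a ⊠ b ⊠ c ⊞ a ⊠ b ⊠ b ⊠ c
Order the arguments:  a ⊠ a ⊠ b ⊠ c ⊞ a ⊠ b ⊠ b ⊠ c ⊞ a ⊠ b ⊠ c ⊠ c ⊞ a ⊠ b ⊠ c ⊠ c ⊞ a ⊠ c ⊠ c ⊠ c ⊠ g(c, b, b) ⊞ g(h(a ⊞ c, g(b, a, b), b ⊞ b ⊞ b), a ⊠ b ⊠ c ⊞ g(b, b, a) ⊞ g(c, a, b), b ⊠ b ⊠ c ⊠ c ⊞ g(a, c, a) ⊞ g(c, b, c)) ⊞ h(a ⊞ b ⊞ c ⊞ c ⊞ g(a, a, b), g(g(b, b, c), a ⊞ a ⊞ c, c ⊞ c), h(b ⊠ c, a, b))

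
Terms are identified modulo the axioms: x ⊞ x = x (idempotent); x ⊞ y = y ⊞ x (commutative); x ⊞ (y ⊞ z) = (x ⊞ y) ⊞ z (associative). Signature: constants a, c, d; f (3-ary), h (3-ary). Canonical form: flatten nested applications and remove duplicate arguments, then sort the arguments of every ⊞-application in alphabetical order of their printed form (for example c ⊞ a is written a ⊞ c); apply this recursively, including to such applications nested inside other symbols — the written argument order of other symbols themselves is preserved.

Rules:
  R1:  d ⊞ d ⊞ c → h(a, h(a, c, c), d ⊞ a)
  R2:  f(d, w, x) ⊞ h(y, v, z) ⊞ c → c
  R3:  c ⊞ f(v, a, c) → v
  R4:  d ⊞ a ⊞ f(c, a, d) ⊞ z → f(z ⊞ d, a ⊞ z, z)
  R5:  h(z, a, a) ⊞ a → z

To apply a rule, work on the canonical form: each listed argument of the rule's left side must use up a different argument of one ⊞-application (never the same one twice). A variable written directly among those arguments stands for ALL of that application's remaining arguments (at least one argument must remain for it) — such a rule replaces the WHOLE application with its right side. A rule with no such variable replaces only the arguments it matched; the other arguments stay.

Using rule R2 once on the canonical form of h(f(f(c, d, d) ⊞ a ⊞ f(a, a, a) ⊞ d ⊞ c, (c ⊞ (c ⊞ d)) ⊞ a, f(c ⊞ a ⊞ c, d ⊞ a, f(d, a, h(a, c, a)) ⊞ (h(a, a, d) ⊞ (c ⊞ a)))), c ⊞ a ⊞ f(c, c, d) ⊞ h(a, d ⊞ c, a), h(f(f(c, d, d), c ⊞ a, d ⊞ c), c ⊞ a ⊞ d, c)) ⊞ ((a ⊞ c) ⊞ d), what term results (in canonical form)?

Canonical form:  a ⊞ c ⊞ d ⊞ h(f(a ⊞ c ⊞ d ⊞ f(a, a, a) ⊞ f(c, d, d), a ⊞ c ⊞ d, f(a ⊞ c, a ⊞ d, a ⊞ c ⊞ f(d, a, h(a, c, a)) ⊞ h(a, a, d))), a ⊞ c ⊞ f(c, c, d) ⊞ h(a, c ⊞ d, a), h(f(f(c, d, d), a ⊞ c, c ⊞ d), a ⊞ c ⊞ d, c))
R2 matches:  uses c, f(d, a, h(a, c, a)), h(a, a, d);  v := a, w := a, x := h(a, c, a), y := a, z := d
New term:  a ⊞ c ⊞ d ⊞ h(f(a ⊞ c ⊞ d ⊞ f(a, a, a) ⊞ f(c, d, d), a ⊞ c ⊞ d, f(a ⊞ c, a ⊞ d, a ⊞ c)), a ⊞ c ⊞ f(c, c, d) ⊞ h(a, c ⊞ d, a), h(f(f(c, d, d), a ⊞ c, c ⊞ d), a ⊞ c ⊞ d, c))

Answer: a ⊞ c ⊞ d ⊞ h(f(a ⊞ c ⊞ d ⊞ f(a, a, a) ⊞ f(c, d, d), a ⊞ c ⊞ d, f(a ⊞ c, a ⊞ d, a ⊞ c)), a ⊞ c ⊞ f(c, c, d) ⊞ h(a, c ⊞ d, a), h(f(f(c, d, d), a ⊞ c, c ⊞ d), a ⊞ c ⊞ d, c))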